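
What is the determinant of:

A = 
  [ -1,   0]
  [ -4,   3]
For a 2×2 matrix, det = ad - bc = (-1)(3) - (0)(-4) = -3

det(A) = -3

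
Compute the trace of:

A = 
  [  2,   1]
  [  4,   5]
7

tr(A) = 2 + 5 = 7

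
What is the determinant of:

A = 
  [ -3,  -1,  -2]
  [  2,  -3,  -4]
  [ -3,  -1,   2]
44

Cofactor expansion along row 1:
det(A) = (-3)·((-3)(2) - (-4)(-1)) - (-1)·((2)(2) - (-4)(-3)) + (-2)·((2)(-1) - (-3)(-3))
  = (-3)(-10) - (-1)(-8) + (-2)(-11)
  = 44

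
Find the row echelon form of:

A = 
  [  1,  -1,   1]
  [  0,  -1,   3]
Row operations:
No row operations needed (already in echelon form).

Resulting echelon form:
REF = 
  [  1,  -1,   1]
  [  0,  -1,   3]

Rank = 2 (number of non-zero pivot rows).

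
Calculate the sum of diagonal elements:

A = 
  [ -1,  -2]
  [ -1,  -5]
-6

tr(A) = -1 + -5 = -6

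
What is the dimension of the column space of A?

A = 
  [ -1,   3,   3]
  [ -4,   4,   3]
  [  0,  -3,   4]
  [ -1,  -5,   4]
dim(Col(A)) = 3

Row reduce:
R2 → R2 - (4)·R1
R4 → R4 - (1)·R1
R3 → R3 - (3/8)·R2
R4 → R4 - (1)·R2
R4 → R4 - (80/59)·R3
REF = 
  [  -1,    3,    3]
  [   0,   -8,   -9]
  [   0,    0, 59/8]
  [   0,    0,    0]
Pivot columns: 1, 2, 3 → 3 pivots.
dim(Col(A)) = number of pivot columns = 3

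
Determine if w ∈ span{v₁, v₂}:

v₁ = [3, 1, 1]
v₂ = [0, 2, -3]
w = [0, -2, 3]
Yes

Form the augmented matrix and row-reduce:
[v₁|v₂|w] = 
  [  3,   0,   0]
  [  1,   2,  -2]
  [  1,  -3,   3]
R2 → R2 - (1/3)·R1
R3 → R3 - (1/3)·R1
R3 → R3 + (3/2)·R2
REF = 
  [  3,   0,   0]
  [  0,   2,  -2]
  [  0,   0,   0]

No row of the form [0 0 | nonzero], so the system is consistent. Back-substitution gives c₁ = 0, c₂ = -1: w = (0)·v₁ + (-1)·v₂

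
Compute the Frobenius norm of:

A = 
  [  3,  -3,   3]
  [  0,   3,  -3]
||A||_F = 6.708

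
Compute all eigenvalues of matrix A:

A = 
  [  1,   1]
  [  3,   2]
tr(A) = 3, det(A) = -1
Characteristic polynomial: λ² - tr(A)λ + det(A) = λ² - 3λ - 1
λ² - 3λ - 1 = 0  ⇒  λ = (3 ± √((-3)² - 4·(-1)))/2 = (3 ± √(13))/2
  = (3 + √13)/2,  (3 - √13)/2

λ = (3 + √13)/2, (3 - √13)/2  (≈ 3.303, -0.3028)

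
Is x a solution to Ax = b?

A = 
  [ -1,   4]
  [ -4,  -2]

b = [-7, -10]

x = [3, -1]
Yes

Ax = [-7, -10] = b ✓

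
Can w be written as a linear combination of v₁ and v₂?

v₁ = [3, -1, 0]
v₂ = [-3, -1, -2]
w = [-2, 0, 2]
No

Form the augmented matrix and row-reduce:
[v₁|v₂|w] = 
  [  3,  -3,  -2]
  [ -1,  -1,   0]
  [  0,  -2,   2]
R2 → R2 + (1/3)·R1
R3 → R3 - (1)·R2
REF = 
  [   3,   -3,   -2]
  [   0,   -2, -2/3]
  [   0,    0,  8/3]

Row 3 reads [0 0 | 8/3], i.e. 0 = 8/3, so the system is inconsistent and w ∉ span{v₁, v₂}.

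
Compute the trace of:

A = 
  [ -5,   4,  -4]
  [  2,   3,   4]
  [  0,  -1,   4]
2

tr(A) = -5 + 3 + 4 = 2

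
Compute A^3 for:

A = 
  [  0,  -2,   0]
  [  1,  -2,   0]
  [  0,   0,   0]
A² = A·A:
A²[1,1] = (0)(0) + (-2)(1) + (0)(0) = -2
A²[1,2] = (0)(-2) + (-2)(-2) + (0)(0) = 4
A²[1,3] = (0)(0) + (-2)(0) + (0)(0) = 0
A²[2,1] = (1)(0) + (-2)(1) + (0)(0) = -2
A²[2,2] = (1)(-2) + (-2)(-2) + (0)(0) = 2
A²[2,3] = (1)(0) + (-2)(0) + (0)(0) = 0
A²[3,1] = (0)(0) + (0)(1) + (0)(0) = 0
A²[3,2] = (0)(-2) + (0)(-2) + (0)(0) = 0
A²[3,3] = (0)(0) + (0)(0) + (0)(0) = 0
A² = 
  [ -2,   4,   0]
  [ -2,   2,   0]
  [  0,   0,   0]

A^3 = A^2·A:
A^3[1,1] = (-2)(0) + (4)(1) + (0)(0) = 4
A^3[1,2] = (-2)(-2) + (4)(-2) + (0)(0) = -4
A^3[1,3] = (-2)(0) + (4)(0) + (0)(0) = 0
A^3[2,1] = (-2)(0) + (2)(1) + (0)(0) = 2
A^3[2,2] = (-2)(-2) + (2)(-2) + (0)(0) = 0
A^3[2,3] = (-2)(0) + (2)(0) + (0)(0) = 0
A^3[3,1] = (0)(0) + (0)(1) + (0)(0) = 0
A^3[3,2] = (0)(-2) + (0)(-2) + (0)(0) = 0
A^3[3,3] = (0)(0) + (0)(0) + (0)(0) = 0
A^3 = 
  [  4,  -4,   0]
  [  2,   0,   0]
  [  0,   0,   0]

Therefore
A^3 = 
  [  4,  -4,   0]
  [  2,   0,   0]
  [  0,   0,   0]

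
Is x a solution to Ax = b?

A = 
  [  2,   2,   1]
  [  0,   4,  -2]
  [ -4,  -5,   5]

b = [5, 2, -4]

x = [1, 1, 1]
Yes

Ax = [5, 2, -4] = b ✓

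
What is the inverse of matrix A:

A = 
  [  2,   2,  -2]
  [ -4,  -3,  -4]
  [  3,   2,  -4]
det(A) = (2)·((-3)(-4) - (-4)(2)) - (2)·((-4)(-4) - (-4)(3)) + (-2)·((-4)(2) - (-3)(3))
  = (2)(20) - (2)(28) + (-2)(1)
  = -18
det(A) = -18 ≠ 0, so A is invertible.

Cofactors Cᵢⱼ = (-1)ⁱ⁺ʲ·Mᵢⱼ:
C = 
  [ 20, -28,   1]
  [  4,  -2,   2]
  [-14,  16,   2]

adj(A) = Cᵀ:
adj(A) = 
  [ 20,   4, -14]
  [-28,  -2,  16]
  [  1,   2,   2]

A⁻¹ = (-1/18) · adj(A):
A⁻¹ = 
  [-10/9,  -2/9,   7/9]
  [ 14/9,   1/9,  -8/9]
  [-1/18,  -1/9,  -1/9]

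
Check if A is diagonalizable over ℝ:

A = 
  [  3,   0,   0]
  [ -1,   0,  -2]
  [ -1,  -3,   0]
Yes

Characteristic polynomial: det(λI - A) = λ³ - 3λ² - 6λ + 18
Testing integer divisors of the constant term: p(3) = 0, so (λ - 3) is a factor:
p(λ) = (λ - 3)(λ² - 6)
λ² - 6 = 0  ⇒  λ = (0 ± √((0)² - 4·(-6)))/2 = (0 ± √(24))/2
  = √6,  -√6
Eigenvalues: 3, √6, -√6  (≈ 3, 2.449, -2.449)
The two irrational eigenvalues are distinct (simple), so each has alg. mult. = geom. mult. = 1.
λ=3: alg. mult. = 1, geom. mult. = 3 - rank(A - (3)I) = 3 - 2 = 1
Sum of geometric multiplicities equals n, so A has n independent eigenvectors.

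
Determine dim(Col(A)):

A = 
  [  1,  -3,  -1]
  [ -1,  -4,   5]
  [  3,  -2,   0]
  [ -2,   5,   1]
Row reduce:
R2 → R2 + (1)·R1
R3 → R3 - (3)·R1
R4 → R4 + (2)·R1
R3 → R3 + (1)·R2
R4 → R4 - (1/7)·R2
R4 → R4 + (11/49)·R3
REF = 
  [  1,  -3,  -1]
  [  0,  -7,   4]
  [  0,   0,   7]
  [  0,   0,   0]
Pivot columns: 1, 2, 3 → 3 pivots.
dim(Col(A)) = number of pivot columns = 3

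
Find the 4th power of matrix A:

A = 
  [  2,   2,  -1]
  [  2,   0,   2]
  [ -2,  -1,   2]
A^4 = 
  [100,  60,  10]
  [-20,  -8,  12]
  [-140, -86,   4]

A² = A·A:
A²[1,1] = (2)(2) + (2)(2) + (-1)(-2) = 10
A²[1,2] = (2)(2) + (2)(0) + (-1)(-1) = 5
A²[1,3] = (2)(-1) + (2)(2) + (-1)(2) = 0
A²[2,1] = (2)(2) + (0)(2) + (2)(-2) = 0
A²[2,2] = (2)(2) + (0)(0) + (2)(-1) = 2
A²[2,3] = (2)(-1) + (0)(2) + (2)(2) = 2
A²[3,1] = (-2)(2) + (-1)(2) + (2)(-2) = -10
A²[3,2] = (-2)(2) + (-1)(0) + (2)(-1) = -6
A²[3,3] = (-2)(-1) + (-1)(2) + (2)(2) = 4
A² = 
  [ 10,   5,   0]
  [  0,   2,   2]
  [-10,  -6,   4]

A^3 = A^2·A:
A^3[1,1] = (10)(2) + (5)(2) + (0)(-2) = 30
A^3[1,2] = (10)(2) + (5)(0) + (0)(-1) = 20
A^3[1,3] = (10)(-1) + (5)(2) + (0)(2) = 0
A^3[2,1] = (0)(2) + (2)(2) + (2)(-2) = 0
A^3[2,2] = (0)(2) + (2)(0) + (2)(-1) = -2
A^3[2,3] = (0)(-1) + (2)(2) + (2)(2) = 8
A^3[3,1] = (-10)(2) + (-6)(2) + (4)(-2) = -40
A^3[3,2] = (-10)(2) + (-6)(0) + (4)(-1) = -24
A^3[3,3] = (-10)(-1) + (-6)(2) + (4)(2) = 6
A^3 = 
  [ 30,  20,   0]
  [  0,  -2,   8]
  [-40, -24,   6]

A^4 = A^3·A:
A^4[1,1] = (30)(2) + (20)(2) + (0)(-2) = 100
A^4[1,2] = (30)(2) + (20)(0) + (0)(-1) = 60
A^4[1,3] = (30)(-1) + (20)(2) + (0)(2) = 10
A^4[2,1] = (0)(2) + (-2)(2) + (8)(-2) = -20
A^4[2,2] = (0)(2) + (-2)(0) + (8)(-1) = -8
A^4[2,3] = (0)(-1) + (-2)(2) + (8)(2) = 12
A^4[3,1] = (-40)(2) + (-24)(2) + (6)(-2) = -140
A^4[3,2] = (-40)(2) + (-24)(0) + (6)(-1) = -86
A^4[3,3] = (-40)(-1) + (-24)(2) + (6)(2) = 4
A^4 = 
  [100,  60,  10]
  [-20,  -8,  12]
  [-140, -86,   4]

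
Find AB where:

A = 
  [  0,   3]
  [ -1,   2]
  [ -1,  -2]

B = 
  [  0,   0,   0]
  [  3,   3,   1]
A is 3×2 and B is 2×3, so AB is 3×3. Each entry is (row of A)·(column of B):
AB[1,1] = (0)(0) + (3)(3) = 9
AB[1,2] = (0)(0) + (3)(3) = 9
AB[1,3] = (0)(0) + (3)(1) = 3
AB[2,1] = (-1)(0) + (2)(3) = 6
AB[2,2] = (-1)(0) + (2)(3) = 6
AB[2,3] = (-1)(0) + (2)(1) = 2
AB[3,1] = (-1)(0) + (-2)(3) = -6
AB[3,2] = (-1)(0) + (-2)(3) = -6
AB[3,3] = (-1)(0) + (-2)(1) = -2

AB = 
  [  9,   9,   3]
  [  6,   6,   2]
  [ -6,  -6,  -2]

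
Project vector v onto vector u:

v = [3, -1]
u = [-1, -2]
v·u = (3)(-1) + (-1)(-2) = -1
u·u = (-1)² + (-2)² = 5
proj_u(v) = (v·u / u·u) × u = (-1/5) × u

proj_u(v) = [1/5, 2/5]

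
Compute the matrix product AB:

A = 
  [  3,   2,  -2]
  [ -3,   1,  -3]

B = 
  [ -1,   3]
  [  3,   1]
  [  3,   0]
A is 2×3 and B is 3×2, so AB is 2×2. Each entry is (row of A)·(column of B):
AB[1,1] = (3)(-1) + (2)(3) + (-2)(3) = -3
AB[1,2] = (3)(3) + (2)(1) + (-2)(0) = 11
AB[2,1] = (-3)(-1) + (1)(3) + (-3)(3) = -3
AB[2,2] = (-3)(3) + (1)(1) + (-3)(0) = -8

AB = 
  [ -3,  11]
  [ -3,  -8]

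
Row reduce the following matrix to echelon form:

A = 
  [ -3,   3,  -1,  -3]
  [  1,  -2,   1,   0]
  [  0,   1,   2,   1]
Row operations:
R2 → R2 + (1/3)·R1
R3 → R3 + (1)·R2

Resulting echelon form:
REF = 
  [ -3,   3,  -1,  -3]
  [  0,  -1, 2/3,  -1]
  [  0,   0, 8/3,   0]

Rank = 3 (number of non-zero pivot rows).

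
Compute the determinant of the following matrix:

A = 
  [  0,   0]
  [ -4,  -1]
For a 2×2 matrix, det = ad - bc = (0)(-1) - (0)(-4) = 0

det(A) = 0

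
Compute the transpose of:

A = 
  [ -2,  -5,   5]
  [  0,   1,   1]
Aᵀ = 
  [ -2,   0]
  [ -5,   1]
  [  5,   1]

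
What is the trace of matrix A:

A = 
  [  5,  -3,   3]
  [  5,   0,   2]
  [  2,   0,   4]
9

tr(A) = 5 + 0 + 4 = 9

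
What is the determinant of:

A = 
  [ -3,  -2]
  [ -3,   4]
-18

For a 2×2 matrix, det = ad - bc = (-3)(4) - (-2)(-3) = -18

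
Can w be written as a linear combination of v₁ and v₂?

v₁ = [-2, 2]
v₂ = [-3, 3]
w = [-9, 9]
Yes

Form the augmented matrix and row-reduce:
[v₁|v₂|w] = 
  [ -2,  -3,  -9]
  [  2,   3,   9]
R2 → R2 + (1)·R1
REF = 
  [ -2,  -3,  -9]
  [  0,   0,   0]

No row of the form [0 0 | nonzero], so the system is consistent. Back-substitution gives c₁ = 9/2, c₂ = 0: w = (9/2)·v₁ + (0)·v₂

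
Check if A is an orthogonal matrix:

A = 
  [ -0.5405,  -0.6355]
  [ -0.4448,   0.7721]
No

AᵀA = 
  [  0.4900,   0.0001]
  [  0.0001,   1]
≠ I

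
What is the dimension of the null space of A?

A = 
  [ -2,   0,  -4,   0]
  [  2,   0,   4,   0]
nullity(A) = 3

Row reduce:
R2 → R2 + (1)·R1
REF = 
  [ -2,   0,  -4,   0]
  [  0,   0,   0,   0]
Pivot columns: 1 → 1 pivot.
rank(A) = 1, so nullity(A) = 4 - 1 = 3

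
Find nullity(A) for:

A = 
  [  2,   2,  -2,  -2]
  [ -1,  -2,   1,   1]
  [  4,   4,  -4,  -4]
nullity(A) = 2

Row reduce:
R2 → R2 + (1/2)·R1
R3 → R3 - (2)·R1
REF = 
  [  2,   2,  -2,  -2]
  [  0,  -1,   0,   0]
  [  0,   0,   0,   0]
Pivot columns: 1, 2 → 2 pivots.
rank(A) = 2, so nullity(A) = 4 - 2 = 2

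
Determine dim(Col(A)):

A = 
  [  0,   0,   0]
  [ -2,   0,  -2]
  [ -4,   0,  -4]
dim(Col(A)) = 1

Row reduce:
Swap R1 ↔ R2
R3 → R3 - (2)·R1
REF = 
  [ -2,   0,  -2]
  [  0,   0,   0]
  [  0,   0,   0]
Pivot columns: 1 → 1 pivot.
dim(Col(A)) = number of pivot columns = 1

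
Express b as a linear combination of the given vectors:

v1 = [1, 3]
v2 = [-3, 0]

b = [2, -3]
c1 = -1, c2 = -1

b = -1·v1 + -1·v2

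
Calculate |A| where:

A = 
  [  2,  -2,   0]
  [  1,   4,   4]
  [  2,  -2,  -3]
Cofactor expansion along row 1:
det(A) = (2)·((4)(-3) - (4)(-2)) - (-2)·((1)(-3) - (4)(2)) + (0)·((1)(-2) - (4)(2))
  = (2)(-4) - (-2)(-11) + (0)(-10)
  = -30

det(A) = -30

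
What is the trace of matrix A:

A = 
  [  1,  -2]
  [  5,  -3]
-2

tr(A) = 1 + -3 = -2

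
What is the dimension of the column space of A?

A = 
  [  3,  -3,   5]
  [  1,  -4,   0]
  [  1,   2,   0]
dim(Col(A)) = 3

Row reduce:
R2 → R2 - (1/3)·R1
R3 → R3 - (1/3)·R1
R3 → R3 + (1)·R2
REF = 
  [    3,    -3,     5]
  [    0,    -3,  -5/3]
  [    0,     0, -10/3]
Pivot columns: 1, 2, 3 → 3 pivots.
dim(Col(A)) = number of pivot columns = 3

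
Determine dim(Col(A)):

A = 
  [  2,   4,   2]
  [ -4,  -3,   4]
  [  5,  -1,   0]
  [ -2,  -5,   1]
dim(Col(A)) = 3

Row reduce:
R2 → R2 + (2)·R1
R3 → R3 - (5/2)·R1
R4 → R4 + (1)·R1
R3 → R3 + (11/5)·R2
R4 → R4 + (1/5)·R2
R4 → R4 - (23/63)·R3
REF = 
  [   2,    4,    2]
  [   0,    5,    8]
  [   0,    0, 63/5]
  [   0,    0,    0]
Pivot columns: 1, 2, 3 → 3 pivots.
dim(Col(A)) = number of pivot columns = 3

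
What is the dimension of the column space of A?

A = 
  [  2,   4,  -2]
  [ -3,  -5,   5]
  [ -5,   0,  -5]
dim(Col(A)) = 3

Row reduce:
R2 → R2 + (3/2)·R1
R3 → R3 + (5/2)·R1
R3 → R3 - (10)·R2
REF = 
  [  2,   4,  -2]
  [  0,   1,   2]
  [  0,   0, -30]
Pivot columns: 1, 2, 3 → 3 pivots.
dim(Col(A)) = number of pivot columns = 3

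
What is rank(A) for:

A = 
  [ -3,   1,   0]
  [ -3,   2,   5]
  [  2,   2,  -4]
Row reduce:
R2 → R2 - (1)·R1
R3 → R3 + (2/3)·R1
R3 → R3 - (8/3)·R2
REF = 
  [   -3,     1,     0]
  [    0,     1,     5]
  [    0,     0, -52/3]
Pivot columns: 1, 2, 3 → 3 pivots.

rank(A) = 3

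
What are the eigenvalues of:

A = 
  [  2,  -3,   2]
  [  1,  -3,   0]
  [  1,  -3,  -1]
λ = -3, (1 + √5)/2, (1 - √5)/2  (≈ -3, 1.618, -0.618)

Characteristic polynomial: det(λI - A) = λ³ + 2λ² - 4λ - 3
Testing integer divisors of the constant term: p(-3) = 0, so (λ + 3) is a factor:
p(λ) = (λ + 3)(λ² - λ - 1)
λ² - λ - 1 = 0  ⇒  λ = (1 ± √((-1)² - 4·(-1)))/2 = (1 ± √(5))/2
  = (1 + √5)/2,  (1 - √5)/2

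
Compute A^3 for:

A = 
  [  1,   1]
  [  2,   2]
A^3 = 
  [  9,   9]
  [ 18,  18]

A² = A·A:
A²[1,1] = (1)(1) + (1)(2) = 3
A²[1,2] = (1)(1) + (1)(2) = 3
A²[2,1] = (2)(1) + (2)(2) = 6
A²[2,2] = (2)(1) + (2)(2) = 6
A² = 
  [  3,   3]
  [  6,   6]

A^3 = A^2·A:
A^3[1,1] = (3)(1) + (3)(2) = 9
A^3[1,2] = (3)(1) + (3)(2) = 9
A^3[2,1] = (6)(1) + (6)(2) = 18
A^3[2,2] = (6)(1) + (6)(2) = 18
A^3 = 
  [  9,   9]
  [ 18,  18]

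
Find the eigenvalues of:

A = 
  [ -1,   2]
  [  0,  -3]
λ = -1, -3

tr(A) = -4, det(A) = 3
Characteristic polynomial: λ² - tr(A)λ + det(A) = λ² + 4λ + 3
λ² + 4λ + 3 = (λ + 3)(λ + 1)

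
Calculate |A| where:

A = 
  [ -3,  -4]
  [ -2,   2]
For a 2×2 matrix, det = ad - bc = (-3)(2) - (-4)(-2) = -14

det(A) = -14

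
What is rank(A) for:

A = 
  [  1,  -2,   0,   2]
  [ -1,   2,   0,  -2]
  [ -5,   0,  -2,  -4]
rank(A) = 2

Row reduce:
R2 → R2 + (1)·R1
R3 → R3 + (5)·R1
Swap R2 ↔ R3
REF = 
  [  1,  -2,   0,   2]
  [  0, -10,  -2,   6]
  [  0,   0,   0,   0]
Pivot columns: 1, 2 → 2 pivots.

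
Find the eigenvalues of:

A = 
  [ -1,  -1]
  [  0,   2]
tr(A) = 1, det(A) = -2
Characteristic polynomial: λ² - tr(A)λ + det(A) = λ² - λ - 2
λ² - λ - 2 = (λ + 1)(λ - 2)

λ = 2, -1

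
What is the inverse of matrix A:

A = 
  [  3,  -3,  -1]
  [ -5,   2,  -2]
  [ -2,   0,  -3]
det(A) = (3)·((2)(-3) - (-2)(0)) - (-3)·((-5)(-3) - (-2)(-2)) + (-1)·((-5)(0) - (2)(-2))
  = (3)(-6) - (-3)(11) + (-1)(4)
  = 11
det(A) = 11 ≠ 0, so A is invertible.

Cofactors Cᵢⱼ = (-1)ⁱ⁺ʲ·Mᵢⱼ:
C = 
  [ -6, -11,   4]
  [ -9, -11,   6]
  [  8,  11,  -9]

adj(A) = Cᵀ:
adj(A) = 
  [ -6,  -9,   8]
  [-11, -11,  11]
  [  4,   6,  -9]

A⁻¹ = (1/11) · adj(A):
A⁻¹ = 
  [-6/11, -9/11,  8/11]
  [   -1,    -1,     1]
  [ 4/11,  6/11, -9/11]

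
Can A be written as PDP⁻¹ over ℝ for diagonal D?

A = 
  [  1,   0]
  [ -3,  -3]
Yes

tr(A) = -2, det(A) = -3
Characteristic polynomial: λ² - tr(A)λ + det(A) = λ² + 2λ - 3
λ² + 2λ - 3 = (λ + 3)(λ - 1)
Eigenvalues: 1, -3
λ=-3: alg. mult. = 1, geom. mult. = 2 - rank(A - (-3)I) = 2 - 1 = 1
λ=1: alg. mult. = 1, geom. mult. = 2 - rank(A - (1)I) = 2 - 1 = 1
Sum of geometric multiplicities equals n, so A has n independent eigenvectors.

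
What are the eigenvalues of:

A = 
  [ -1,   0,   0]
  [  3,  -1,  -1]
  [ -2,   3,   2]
Characteristic polynomial: det(λI - A) = λ³ + 1
Testing integer divisors of the constant term: p(-1) = 0, so (λ + 1) is a factor:
p(λ) = (λ + 1)(λ² - λ + 1)
λ² - λ + 1 = 0  ⇒  λ = (1 ± √((-1)² - 4·(1)))/2 = (1 ± √(-3))/2
  = (1 + i√3)/2,  (1 - i√3)/2

λ = -1, (1 + i√3)/2, (1 - i√3)/2  (≈ -1, 0.5 + 0.866i, 0.5 - 0.866i)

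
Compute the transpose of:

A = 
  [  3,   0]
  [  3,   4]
Aᵀ = 
  [  3,   3]
  [  0,   4]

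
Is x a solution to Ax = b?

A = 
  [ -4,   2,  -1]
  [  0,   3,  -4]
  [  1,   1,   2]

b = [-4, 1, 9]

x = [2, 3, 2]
Yes

Ax = [-4, 1, 9] = b ✓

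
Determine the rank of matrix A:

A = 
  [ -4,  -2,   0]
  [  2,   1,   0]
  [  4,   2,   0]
Row reduce:
R2 → R2 + (1/2)·R1
R3 → R3 + (1)·R1
REF = 
  [ -4,  -2,   0]
  [  0,   0,   0]
  [  0,   0,   0]
Pivot columns: 1 → 1 pivot.

rank(A) = 1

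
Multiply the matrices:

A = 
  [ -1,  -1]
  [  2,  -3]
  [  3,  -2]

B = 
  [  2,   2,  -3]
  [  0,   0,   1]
A is 3×2 and B is 2×3, so AB is 3×3. Each entry is (row of A)·(column of B):
AB[1,1] = (-1)(2) + (-1)(0) = -2
AB[1,2] = (-1)(2) + (-1)(0) = -2
AB[1,3] = (-1)(-3) + (-1)(1) = 2
AB[2,1] = (2)(2) + (-3)(0) = 4
AB[2,2] = (2)(2) + (-3)(0) = 4
AB[2,3] = (2)(-3) + (-3)(1) = -9
AB[3,1] = (3)(2) + (-2)(0) = 6
AB[3,2] = (3)(2) + (-2)(0) = 6
AB[3,3] = (3)(-3) + (-2)(1) = -11

AB = 
  [ -2,  -2,   2]
  [  4,   4,  -9]
  [  6,   6, -11]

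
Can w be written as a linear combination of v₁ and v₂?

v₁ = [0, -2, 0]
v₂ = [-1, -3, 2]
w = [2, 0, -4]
Yes

Form the augmented matrix and row-reduce:
[v₁|v₂|w] = 
  [  0,  -1,   2]
  [ -2,  -3,   0]
  [  0,   2,  -4]
Swap R1 ↔ R2
R3 → R3 + (2)·R2
REF = 
  [ -2,  -3,   0]
  [  0,  -1,   2]
  [  0,   0,   0]

No row of the form [0 0 | nonzero], so the system is consistent. Back-substitution gives c₁ = 3, c₂ = -2: w = (3)·v₁ + (-2)·v₂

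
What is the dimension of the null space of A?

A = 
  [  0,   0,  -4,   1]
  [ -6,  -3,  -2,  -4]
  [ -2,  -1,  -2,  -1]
nullity(A) = 2

Row reduce:
Swap R1 ↔ R2
R3 → R3 - (1/3)·R1
R3 → R3 - (1/3)·R2
REF = 
  [ -6,  -3,  -2,  -4]
  [  0,   0,  -4,   1]
  [  0,   0,   0,   0]
Pivot columns: 1, 3 → 2 pivots.
rank(A) = 2, so nullity(A) = 4 - 2 = 2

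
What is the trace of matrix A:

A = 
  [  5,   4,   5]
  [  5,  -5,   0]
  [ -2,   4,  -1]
-1

tr(A) = 5 + -5 + -1 = -1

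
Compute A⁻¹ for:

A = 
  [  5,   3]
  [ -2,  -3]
det(A) = (5)(-3) - (3)(-2) = -9
For a 2×2 matrix, A⁻¹ = (1/det(A)) · [[d, -b], [-c, a]]
    = (-1/9) · [[-3, -3], [2, 5]]

A⁻¹ = 
  [ 1/3,  1/3]
  [-2/9, -5/9]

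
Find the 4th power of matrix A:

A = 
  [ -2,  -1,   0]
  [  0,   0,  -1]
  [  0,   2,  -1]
A² = A·A:
A²[1,1] = (-2)(-2) + (-1)(0) + (0)(0) = 4
A²[1,2] = (-2)(-1) + (-1)(0) + (0)(2) = 2
A²[1,3] = (-2)(0) + (-1)(-1) + (0)(-1) = 1
A²[2,1] = (0)(-2) + (0)(0) + (-1)(0) = 0
A²[2,2] = (0)(-1) + (0)(0) + (-1)(2) = -2
A²[2,3] = (0)(0) + (0)(-1) + (-1)(-1) = 1
A²[3,1] = (0)(-2) + (2)(0) + (-1)(0) = 0
A²[3,2] = (0)(-1) + (2)(0) + (-1)(2) = -2
A²[3,3] = (0)(0) + (2)(-1) + (-1)(-1) = -1
A² = 
  [  4,   2,   1]
  [  0,  -2,   1]
  [  0,  -2,  -1]

A^3 = A^2·A:
A^3[1,1] = (4)(-2) + (2)(0) + (1)(0) = -8
A^3[1,2] = (4)(-1) + (2)(0) + (1)(2) = -2
A^3[1,3] = (4)(0) + (2)(-1) + (1)(-1) = -3
A^3[2,1] = (0)(-2) + (-2)(0) + (1)(0) = 0
A^3[2,2] = (0)(-1) + (-2)(0) + (1)(2) = 2
A^3[2,3] = (0)(0) + (-2)(-1) + (1)(-1) = 1
A^3[3,1] = (0)(-2) + (-2)(0) + (-1)(0) = 0
A^3[3,2] = (0)(-1) + (-2)(0) + (-1)(2) = -2
A^3[3,3] = (0)(0) + (-2)(-1) + (-1)(-1) = 3
A^3 = 
  [ -8,  -2,  -3]
  [  0,   2,   1]
  [  0,  -2,   3]

A^4 = A^3·A:
A^4[1,1] = (-8)(-2) + (-2)(0) + (-3)(0) = 16
A^4[1,2] = (-8)(-1) + (-2)(0) + (-3)(2) = 2
A^4[1,3] = (-8)(0) + (-2)(-1) + (-3)(-1) = 5
A^4[2,1] = (0)(-2) + (2)(0) + (1)(0) = 0
A^4[2,2] = (0)(-1) + (2)(0) + (1)(2) = 2
A^4[2,3] = (0)(0) + (2)(-1) + (1)(-1) = -3
A^4[3,1] = (0)(-2) + (-2)(0) + (3)(0) = 0
A^4[3,2] = (0)(-1) + (-2)(0) + (3)(2) = 6
A^4[3,3] = (0)(0) + (-2)(-1) + (3)(-1) = -1
A^4 = 
  [ 16,   2,   5]
  [  0,   2,  -3]
  [  0,   6,  -1]

Therefore
A^4 = 
  [ 16,   2,   5]
  [  0,   2,  -3]
  [  0,   6,  -1]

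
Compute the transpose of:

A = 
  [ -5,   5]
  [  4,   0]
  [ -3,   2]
Aᵀ = 
  [ -5,   4,  -3]
  [  5,   0,   2]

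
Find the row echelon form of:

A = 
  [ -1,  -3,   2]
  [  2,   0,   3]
Row operations:
R2 → R2 + (2)·R1

Resulting echelon form:
REF = 
  [ -1,  -3,   2]
  [  0,  -6,   7]

Rank = 2 (number of non-zero pivot rows).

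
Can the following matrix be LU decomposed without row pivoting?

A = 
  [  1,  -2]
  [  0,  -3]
Yes.
A[1,1] = 1 ≠ 0, so Gaussian elimination proceeds without a row swap: multiplier ℓ₂₁ = (0)/(1) = 0, and U[2,2] = -3 - (0)(-2) = -3.
L = 
  [  1,   0]
  [  0,   1]
U = 
  [  1,  -2]
  [  0,  -3]
Check row 2 of LU: [(0)(1), (0)(-2) + (-3)] = [0, -3] = row 2 of A ✓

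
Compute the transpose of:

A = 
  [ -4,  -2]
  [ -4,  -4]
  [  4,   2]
Aᵀ = 
  [ -4,  -4,   4]
  [ -2,  -4,   2]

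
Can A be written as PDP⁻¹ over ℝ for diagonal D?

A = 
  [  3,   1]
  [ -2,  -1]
Yes

tr(A) = 2, det(A) = -1
Characteristic polynomial: λ² - tr(A)λ + det(A) = λ² - 2λ - 1
λ² - 2λ - 1 = 0  ⇒  λ = (2 ± √((-2)² - 4·(-1)))/2 = (2 ± √(8))/2
  = 1 + √2,  1 - √2
Eigenvalues: 1 + √2, 1 - √2  (≈ 2.414, -0.4142)
The two irrational eigenvalues are distinct (simple), so each has alg. mult. = geom. mult. = 1.
Sum of geometric multiplicities equals n, so A has n independent eigenvectors.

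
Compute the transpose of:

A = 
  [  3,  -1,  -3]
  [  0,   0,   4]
Aᵀ = 
  [  3,   0]
  [ -1,   0]
  [ -3,   4]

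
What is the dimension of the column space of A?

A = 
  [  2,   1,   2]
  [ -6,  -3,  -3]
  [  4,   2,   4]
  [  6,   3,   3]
Row reduce:
R2 → R2 + (3)·R1
R3 → R3 - (2)·R1
R4 → R4 - (3)·R1
R4 → R4 + (1)·R2
REF = 
  [  2,   1,   2]
  [  0,   0,   3]
  [  0,   0,   0]
  [  0,   0,   0]
Pivot columns: 1, 3 → 2 pivots.
dim(Col(A)) = number of pivot columns = 2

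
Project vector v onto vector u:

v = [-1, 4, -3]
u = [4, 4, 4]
v·u = (-1)(4) + (4)(4) + (-3)(4) = 0
u·u = (4)² + (4)² + (4)² = 48
proj_u(v) = (v·u / u·u) × u = (0/48) × u = (0) × u

proj_u(v) = [0, 0, 0]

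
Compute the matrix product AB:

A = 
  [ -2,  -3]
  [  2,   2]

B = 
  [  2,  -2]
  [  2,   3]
AB = 
  [-10,  -5]
  [  8,   2]

A is 2×2 and B is 2×2, so AB is 2×2. Each entry is (row of A)·(column of B):
AB[1,1] = (-2)(2) + (-3)(2) = -10
AB[1,2] = (-2)(-2) + (-3)(3) = -5
AB[2,1] = (2)(2) + (2)(2) = 8
AB[2,2] = (2)(-2) + (2)(3) = 2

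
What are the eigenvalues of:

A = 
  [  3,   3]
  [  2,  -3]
tr(A) = 0, det(A) = -15
Characteristic polynomial: λ² - tr(A)λ + det(A) = λ² - 15
λ² - 15 = 0  ⇒  λ = (0 ± √((0)² - 4·(-15)))/2 = (0 ± √(60))/2
  = √15,  -√15

λ = √15, -√15  (≈ 3.873, -3.873)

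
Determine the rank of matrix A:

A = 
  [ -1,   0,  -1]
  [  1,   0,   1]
Row reduce:
R2 → R2 + (1)·R1
REF = 
  [ -1,   0,  -1]
  [  0,   0,   0]
Pivot columns: 1 → 1 pivot.

rank(A) = 1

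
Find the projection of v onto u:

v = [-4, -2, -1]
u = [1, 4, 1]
v·u = (-4)(1) + (-2)(4) + (-1)(1) = -13
u·u = (1)² + (4)² + (1)² = 18
proj_u(v) = (v·u / u·u) × u = (-13/18) × u

proj_u(v) = [-13/18, -26/9, -13/18]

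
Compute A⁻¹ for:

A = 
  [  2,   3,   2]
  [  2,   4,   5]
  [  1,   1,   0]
det(A) = (2)·((4)(0) - (5)(1)) - (3)·((2)(0) - (5)(1)) + (2)·((2)(1) - (4)(1))
  = (2)(-5) - (3)(-5) + (2)(-2)
  = 1
det(A) = 1 ≠ 0, so A is invertible.

Cofactors Cᵢⱼ = (-1)ⁱ⁺ʲ·Mᵢⱼ:
C = 
  [ -5,   5,  -2]
  [  2,  -2,   1]
  [  7,  -6,   2]

adj(A) = Cᵀ:
adj(A) = 
  [ -5,   2,   7]
  [  5,  -2,  -6]
  [ -2,   1,   2]

A⁻¹ = (1) · adj(A):
A⁻¹ = 
  [ -5,   2,   7]
  [  5,  -2,  -6]
  [ -2,   1,   2]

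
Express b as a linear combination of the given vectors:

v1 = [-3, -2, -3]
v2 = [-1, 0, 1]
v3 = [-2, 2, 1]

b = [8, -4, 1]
c1 = -1, c2 = 1, c3 = -3

b = -1·v1 + 1·v2 + -3·v3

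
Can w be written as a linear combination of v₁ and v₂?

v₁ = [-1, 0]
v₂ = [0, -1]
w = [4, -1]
Yes

Form the augmented matrix and row-reduce:
[v₁|v₂|w] = 
  [ -1,   0,   4]
  [  0,  -1,  -1]
(already in echelon form — no row operations needed)

No row of the form [0 0 | nonzero], so the system is consistent. Back-substitution gives c₁ = -4, c₂ = 1: w = (-4)·v₁ + (1)·v₂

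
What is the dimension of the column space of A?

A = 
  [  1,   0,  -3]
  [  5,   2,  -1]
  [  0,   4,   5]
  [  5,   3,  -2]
Row reduce:
R2 → R2 - (5)·R1
R4 → R4 - (5)·R1
R3 → R3 - (2)·R2
R4 → R4 - (3/2)·R2
R4 → R4 - (8/23)·R3
REF = 
  [  1,   0,  -3]
  [  0,   2,  14]
  [  0,   0, -23]
  [  0,   0,   0]
Pivot columns: 1, 2, 3 → 3 pivots.
dim(Col(A)) = number of pivot columns = 3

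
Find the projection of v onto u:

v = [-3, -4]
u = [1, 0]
v·u = (-3)(1) + (-4)(0) = -3
u·u = (1)² + (0)² = 1
proj_u(v) = (v·u / u·u) × u = (-3/1) × u = (-3) × u

proj_u(v) = [-3, 0]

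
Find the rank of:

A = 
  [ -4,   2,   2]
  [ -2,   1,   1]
Row reduce:
R2 → R2 - (1/2)·R1
REF = 
  [ -4,   2,   2]
  [  0,   0,   0]
Pivot columns: 1 → 1 pivot.

rank(A) = 1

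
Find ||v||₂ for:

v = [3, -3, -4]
5.831

||v||₂ = √((3)² + (-3)² + (-4)²) = √34 = 5.831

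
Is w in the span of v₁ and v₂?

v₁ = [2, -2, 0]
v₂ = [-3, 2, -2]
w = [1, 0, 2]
Yes

Form the augmented matrix and row-reduce:
[v₁|v₂|w] = 
  [  2,  -3,   1]
  [ -2,   2,   0]
  [  0,  -2,   2]
R2 → R2 + (1)·R1
R3 → R3 - (2)·R2
REF = 
  [  2,  -3,   1]
  [  0,  -1,   1]
  [  0,   0,   0]

No row of the form [0 0 | nonzero], so the system is consistent. Back-substitution gives c₁ = -1, c₂ = -1: w = (-1)·v₁ + (-1)·v₂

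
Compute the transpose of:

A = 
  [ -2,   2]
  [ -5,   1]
Aᵀ = 
  [ -2,  -5]
  [  2,   1]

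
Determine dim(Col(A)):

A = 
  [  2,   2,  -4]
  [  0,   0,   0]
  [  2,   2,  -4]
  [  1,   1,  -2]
dim(Col(A)) = 1

Row reduce:
R3 → R3 - (1)·R1
R4 → R4 - (1/2)·R1
REF = 
  [  2,   2,  -4]
  [  0,   0,   0]
  [  0,   0,   0]
  [  0,   0,   0]
Pivot columns: 1 → 1 pivot.
dim(Col(A)) = number of pivot columns = 1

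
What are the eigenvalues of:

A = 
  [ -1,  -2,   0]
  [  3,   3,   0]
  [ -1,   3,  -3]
Characteristic polynomial: det(λI - A) = λ³ + λ² - 3λ + 9
Testing integer divisors of the constant term: p(-3) = 0, so (λ + 3) is a factor:
p(λ) = (λ + 3)(λ² - 2λ + 3)
λ² - 2λ + 3 = 0  ⇒  λ = (2 ± √((-2)² - 4·(3)))/2 = (2 ± √(-8))/2
  = 1 + i√2,  1 - i√2

λ = -3, 1 + i√2, 1 - i√2  (≈ -3, 1 + 1.414i, 1 - 1.414i)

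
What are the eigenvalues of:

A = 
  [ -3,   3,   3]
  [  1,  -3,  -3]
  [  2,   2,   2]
Characteristic polynomial: det(λI - A) = λ³ + 4λ² - 6λ
The constant term is 0, so λ = 0 is a root: p(λ) = λ(λ² + 4λ - 6)
λ² + 4λ - 6 = 0  ⇒  λ = (-4 ± √((4)² - 4·(-6)))/2 = (-4 ± √(40))/2
  = -2 + √10,  -2 - √10

λ = 0, -2 + √10, -2 - √10  (≈ 0, 1.162, -5.162)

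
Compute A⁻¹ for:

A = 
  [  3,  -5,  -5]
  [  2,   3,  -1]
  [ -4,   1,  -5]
det(A) = (3)·((3)(-5) - (-1)(1)) - (-5)·((2)(-5) - (-1)(-4)) + (-5)·((2)(1) - (3)(-4))
  = (3)(-14) - (-5)(-14) + (-5)(14)
  = -182
det(A) = -182 ≠ 0, so A is invertible.

Cofactors Cᵢⱼ = (-1)ⁱ⁺ʲ·Mᵢⱼ:
C = 
  [-14,  14,  14]
  [-30, -35,  17]
  [ 20,  -7,  19]

adj(A) = Cᵀ:
adj(A) = 
  [-14, -30,  20]
  [ 14, -35,  -7]
  [ 14,  17,  19]

A⁻¹ = (-1/182) · adj(A):
A⁻¹ = 
  [   1/13,   15/91,  -10/91]
  [  -1/13,    5/26,    1/26]
  [  -1/13, -17/182, -19/182]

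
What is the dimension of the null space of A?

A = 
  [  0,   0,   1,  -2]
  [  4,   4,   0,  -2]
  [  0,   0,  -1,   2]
nullity(A) = 2

Row reduce:
Swap R1 ↔ R2
R3 → R3 + (1)·R2
REF = 
  [  4,   4,   0,  -2]
  [  0,   0,   1,  -2]
  [  0,   0,   0,   0]
Pivot columns: 1, 3 → 2 pivots.
rank(A) = 2, so nullity(A) = 4 - 2 = 2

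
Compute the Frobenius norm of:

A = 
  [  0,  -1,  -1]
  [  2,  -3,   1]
||A||_F = 4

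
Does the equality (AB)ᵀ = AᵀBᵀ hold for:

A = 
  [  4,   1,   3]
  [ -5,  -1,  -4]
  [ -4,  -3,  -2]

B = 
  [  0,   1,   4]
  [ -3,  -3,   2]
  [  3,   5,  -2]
No

(AB)ᵀ = 
  [  6,  -9,   3]
  [ 16, -22,  -5]
  [ 12, -14, -18]

AᵀBᵀ = 
  [-21,  -5,  -5]
  [-13,  -6,   4]
  [-12,  -1,  -7]

The two matrices differ, so (AB)ᵀ ≠ AᵀBᵀ in general. The correct identity is (AB)ᵀ = BᵀAᵀ.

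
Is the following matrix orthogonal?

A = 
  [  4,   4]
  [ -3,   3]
No

AᵀA = 
  [ 25,   7]
  [  7,  25]
≠ I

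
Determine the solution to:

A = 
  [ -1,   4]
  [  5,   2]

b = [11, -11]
Row reduce the augmented matrix [A|b]:
R2 → R2 + (5)·R1
REF = 
  [ -1,   4,  11]
  [  0,  22,  44]

Back-substitution:
x₂ = 44 / 22 = 2
x₁ = (11 - (4)(2)) / (-1) = -3

x = [-3, 2]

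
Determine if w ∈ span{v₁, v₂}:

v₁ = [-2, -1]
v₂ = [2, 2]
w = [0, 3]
Yes

Form the augmented matrix and row-reduce:
[v₁|v₂|w] = 
  [ -2,   2,   0]
  [ -1,   2,   3]
R2 → R2 - (1/2)·R1
REF = 
  [ -2,   2,   0]
  [  0,   1,   3]

No row of the form [0 0 | nonzero], so the system is consistent. Back-substitution gives c₁ = 3, c₂ = 3: w = (3)·v₁ + (3)·v₂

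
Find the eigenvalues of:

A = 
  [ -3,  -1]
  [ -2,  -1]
tr(A) = -4, det(A) = 1
Characteristic polynomial: λ² - tr(A)λ + det(A) = λ² + 4λ + 1
λ² + 4λ + 1 = 0  ⇒  λ = (-4 ± √((4)² - 4·(1)))/2 = (-4 ± √(12))/2
  = -2 + √3,  -2 - √3

λ = -2 + √3, -2 - √3  (≈ -0.2679, -3.732)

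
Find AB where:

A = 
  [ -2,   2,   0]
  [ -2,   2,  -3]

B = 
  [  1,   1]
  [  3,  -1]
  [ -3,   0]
AB = 
  [  4,  -4]
  [ 13,  -4]

A is 2×3 and B is 3×2, so AB is 2×2. Each entry is (row of A)·(column of B):
AB[1,1] = (-2)(1) + (2)(3) + (0)(-3) = 4
AB[1,2] = (-2)(1) + (2)(-1) + (0)(0) = -4
AB[2,1] = (-2)(1) + (2)(3) + (-3)(-3) = 13
AB[2,2] = (-2)(1) + (2)(-1) + (-3)(0) = -4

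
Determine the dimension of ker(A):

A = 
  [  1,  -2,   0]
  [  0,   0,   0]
nullity(A) = 2

Row reduce:
(no row operations needed)
REF = 
  [  1,  -2,   0]
  [  0,   0,   0]
Pivot columns: 1 → 1 pivot.
rank(A) = 1, so nullity(A) = 3 - 1 = 2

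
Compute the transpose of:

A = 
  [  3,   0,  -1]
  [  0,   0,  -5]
Aᵀ = 
  [  3,   0]
  [  0,   0]
  [ -1,  -5]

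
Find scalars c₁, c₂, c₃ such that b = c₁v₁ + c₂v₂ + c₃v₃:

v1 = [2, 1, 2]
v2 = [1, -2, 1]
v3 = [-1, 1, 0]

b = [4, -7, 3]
c1 = 0, c2 = 3, c3 = -1

b = 0·v1 + 3·v2 + -1·v3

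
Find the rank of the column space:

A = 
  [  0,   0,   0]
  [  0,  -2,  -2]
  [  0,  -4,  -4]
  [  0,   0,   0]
Row reduce:
Swap R1 ↔ R2
R3 → R3 - (2)·R1
REF = 
  [  0,  -2,  -2]
  [  0,   0,   0]
  [  0,   0,   0]
  [  0,   0,   0]
Pivot columns: 2 → 1 pivot.
dim(Col(A)) = number of pivot columns = 1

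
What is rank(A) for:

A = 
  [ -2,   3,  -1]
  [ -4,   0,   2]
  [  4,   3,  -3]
rank(A) = 3

Row reduce:
R2 → R2 - (2)·R1
R3 → R3 + (2)·R1
R3 → R3 + (3/2)·R2
REF = 
  [ -2,   3,  -1]
  [  0,  -6,   4]
  [  0,   0,   1]
Pivot columns: 1, 2, 3 → 3 pivots.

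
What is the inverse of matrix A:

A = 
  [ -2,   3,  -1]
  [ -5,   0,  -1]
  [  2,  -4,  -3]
det(A) = (-2)·((0)(-3) - (-1)(-4)) - (3)·((-5)(-3) - (-1)(2)) + (-1)·((-5)(-4) - (0)(2))
  = (-2)(-4) - (3)(17) + (-1)(20)
  = -63
det(A) = -63 ≠ 0, so A is invertible.

Cofactors Cᵢⱼ = (-1)ⁱ⁺ʲ·Mᵢⱼ:
C = 
  [ -4, -17,  20]
  [ 13,   8,  -2]
  [ -3,   3,  15]

adj(A) = Cᵀ:
adj(A) = 
  [ -4,  13,  -3]
  [-17,   8,   3]
  [ 20,  -2,  15]

A⁻¹ = (-1/63) · adj(A):
A⁻¹ = 
  [  4/63, -13/63,   1/21]
  [ 17/63,  -8/63,  -1/21]
  [-20/63,   2/63,  -5/21]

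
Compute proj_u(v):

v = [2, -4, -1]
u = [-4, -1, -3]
v·u = (2)(-4) + (-4)(-1) + (-1)(-3) = -1
u·u = (-4)² + (-1)² + (-3)² = 26
proj_u(v) = (v·u / u·u) × u = (-1/26) × u

proj_u(v) = [2/13, 1/26, 3/26]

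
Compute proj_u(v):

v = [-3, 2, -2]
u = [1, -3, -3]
proj_u(v) = [-3/19, 9/19, 9/19]

v·u = (-3)(1) + (2)(-3) + (-2)(-3) = -3
u·u = (1)² + (-3)² + (-3)² = 19
proj_u(v) = (v·u / u·u) × u = (-3/19) × u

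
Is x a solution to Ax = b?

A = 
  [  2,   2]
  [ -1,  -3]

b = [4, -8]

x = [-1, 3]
Yes

Ax = [4, -8] = b ✓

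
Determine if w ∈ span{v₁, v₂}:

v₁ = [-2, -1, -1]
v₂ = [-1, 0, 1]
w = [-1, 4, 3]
No

Form the augmented matrix and row-reduce:
[v₁|v₂|w] = 
  [ -2,  -1,  -1]
  [ -1,   0,   4]
  [ -1,   1,   3]
R2 → R2 - (1/2)·R1
R3 → R3 - (1/2)·R1
R3 → R3 - (3)·R2
REF = 
  [ -2,  -1,  -1]
  [  0, 1/2, 9/2]
  [  0,   0, -10]

Row 3 reads [0 0 | -10], i.e. 0 = -10, so the system is inconsistent and w ∉ span{v₁, v₂}.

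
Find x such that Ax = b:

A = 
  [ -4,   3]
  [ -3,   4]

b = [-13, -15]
x = [1, -3]

Row reduce the augmented matrix [A|b]:
R2 → R2 - (3/4)·R1
REF = 
  [   -4,     3,   -13]
  [    0,   7/4, -21/4]

Back-substitution:
x₂ = (-21/4) / (7/4) = -3
x₁ = (-13 - (3)(-3)) / (-4) = 1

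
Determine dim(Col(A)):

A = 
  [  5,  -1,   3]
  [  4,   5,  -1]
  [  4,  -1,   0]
dim(Col(A)) = 3

Row reduce:
R2 → R2 - (4/5)·R1
R3 → R3 - (4/5)·R1
R3 → R3 + (1/29)·R2
REF = 
  [     5,     -1,      3]
  [     0,   29/5,  -17/5]
  [     0,      0, -73/29]
Pivot columns: 1, 2, 3 → 3 pivots.
dim(Col(A)) = number of pivot columns = 3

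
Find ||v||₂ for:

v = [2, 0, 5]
5.385

||v||₂ = √((2)² + (0)² + (5)²) = √29 = 5.385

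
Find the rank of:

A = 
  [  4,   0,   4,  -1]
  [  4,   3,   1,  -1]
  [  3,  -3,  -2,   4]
Row reduce:
R2 → R2 - (1)·R1
R3 → R3 - (3/4)·R1
R3 → R3 + (1)·R2
REF = 
  [   4,    0,    4,   -1]
  [   0,    3,   -3,    0]
  [   0,    0,   -8, 19/4]
Pivot columns: 1, 2, 3 → 3 pivots.

rank(A) = 3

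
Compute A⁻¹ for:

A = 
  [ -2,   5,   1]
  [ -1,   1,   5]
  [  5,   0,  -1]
det(A) = (-2)·((1)(-1) - (5)(0)) - (5)·((-1)(-1) - (5)(5)) + (1)·((-1)(0) - (1)(5))
  = (-2)(-1) - (5)(-24) + (1)(-5)
  = 117
det(A) = 117 ≠ 0, so A is invertible.

Cofactors Cᵢⱼ = (-1)ⁱ⁺ʲ·Mᵢⱼ:
C = 
  [ -1,  24,  -5]
  [  5,  -3,  25]
  [ 24,   9,   3]

adj(A) = Cᵀ:
adj(A) = 
  [ -1,   5,  24]
  [ 24,  -3,   9]
  [ -5,  25,   3]

A⁻¹ = (1/117) · adj(A):
A⁻¹ = 
  [-1/117,  5/117,   8/39]
  [  8/39,  -1/39,   1/13]
  [-5/117, 25/117,   1/39]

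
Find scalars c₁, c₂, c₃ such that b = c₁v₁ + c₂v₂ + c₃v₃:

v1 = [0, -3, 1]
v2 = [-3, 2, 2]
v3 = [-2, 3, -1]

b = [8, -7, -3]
c1 = 0, c2 = -2, c3 = -1

b = 0·v1 + -2·v2 + -1·v3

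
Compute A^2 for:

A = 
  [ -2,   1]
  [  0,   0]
A² = A·A:
A²[1,1] = (-2)(-2) + (1)(0) = 4
A²[1,2] = (-2)(1) + (1)(0) = -2
A²[2,1] = (0)(-2) + (0)(0) = 0
A²[2,2] = (0)(1) + (0)(0) = 0
A² = 
  [  4,  -2]
  [  0,   0]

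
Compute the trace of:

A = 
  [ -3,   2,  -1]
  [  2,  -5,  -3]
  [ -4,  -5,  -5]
-13

tr(A) = -3 + -5 + -5 = -13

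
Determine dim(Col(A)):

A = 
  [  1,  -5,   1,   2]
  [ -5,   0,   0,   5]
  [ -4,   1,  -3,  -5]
dim(Col(A)) = 3

Row reduce:
R2 → R2 + (5)·R1
R3 → R3 + (4)·R1
R3 → R3 - (19/25)·R2
REF = 
  [    1,    -5,     1,     2]
  [    0,   -25,     5,    15]
  [    0,     0, -14/5, -42/5]
Pivot columns: 1, 2, 3 → 3 pivots.
dim(Col(A)) = number of pivot columns = 3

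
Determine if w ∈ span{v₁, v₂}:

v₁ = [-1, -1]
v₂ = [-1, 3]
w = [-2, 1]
Yes

Form the augmented matrix and row-reduce:
[v₁|v₂|w] = 
  [ -1,  -1,  -2]
  [ -1,   3,   1]
R2 → R2 - (1)·R1
REF = 
  [ -1,  -1,  -2]
  [  0,   4,   3]

No row of the form [0 0 | nonzero], so the system is consistent. Back-substitution gives c₁ = 5/4, c₂ = 3/4: w = (5/4)·v₁ + (3/4)·v₂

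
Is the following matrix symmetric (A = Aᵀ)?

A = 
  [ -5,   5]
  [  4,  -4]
No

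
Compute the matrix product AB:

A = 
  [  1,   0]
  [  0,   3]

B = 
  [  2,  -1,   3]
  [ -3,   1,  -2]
AB = 
  [  2,  -1,   3]
  [ -9,   3,  -6]

A is 2×2 and B is 2×3, so AB is 2×3. Each entry is (row of A)·(column of B):
AB[1,1] = (1)(2) + (0)(-3) = 2
AB[1,2] = (1)(-1) + (0)(1) = -1
AB[1,3] = (1)(3) + (0)(-2) = 3
AB[2,1] = (0)(2) + (3)(-3) = -9
AB[2,2] = (0)(-1) + (3)(1) = 3
AB[2,3] = (0)(3) + (3)(-2) = -6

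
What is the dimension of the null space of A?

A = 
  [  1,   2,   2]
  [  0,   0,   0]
nullity(A) = 2

Row reduce:
(no row operations needed)
REF = 
  [  1,   2,   2]
  [  0,   0,   0]
Pivot columns: 1 → 1 pivot.
rank(A) = 1, so nullity(A) = 3 - 1 = 2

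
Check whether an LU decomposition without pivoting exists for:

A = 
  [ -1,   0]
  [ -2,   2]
Yes.
A[1,1] = -1 ≠ 0, so Gaussian elimination proceeds without a row swap: multiplier ℓ₂₁ = (-2)/(-1) = 2, and U[2,2] = 2 - (2)(0) = 2.
L = 
  [  1,   0]
  [  2,   1]
U = 
  [ -1,   0]
  [  0,   2]
Check row 2 of LU: [(2)(-1), (2)(0) + 2] = [-2, 2] = row 2 of A ✓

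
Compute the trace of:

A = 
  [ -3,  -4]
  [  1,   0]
-3

tr(A) = -3 + 0 = -3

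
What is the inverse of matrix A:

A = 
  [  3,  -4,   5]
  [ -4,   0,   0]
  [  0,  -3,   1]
det(A) = (3)·((0)(1) - (0)(-3)) - (-4)·((-4)(1) - (0)(0)) + (5)·((-4)(-3) - (0)(0))
  = (3)(0) - (-4)(-4) + (5)(12)
  = 44
det(A) = 44 ≠ 0, so A is invertible.

Cofactors Cᵢⱼ = (-1)ⁱ⁺ʲ·Mᵢⱼ:
C = 
  [  0,   4,  12]
  [-11,   3,   9]
  [  0, -20, -16]

adj(A) = Cᵀ:
adj(A) = 
  [  0, -11,   0]
  [  4,   3, -20]
  [ 12,   9, -16]

A⁻¹ = (1/44) · adj(A):
A⁻¹ = 
  [    0,  -1/4,     0]
  [ 1/11,  3/44, -5/11]
  [ 3/11,  9/44, -4/11]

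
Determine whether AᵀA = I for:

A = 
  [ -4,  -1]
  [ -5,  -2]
No

AᵀA = 
  [ 41,  14]
  [ 14,   5]
≠ I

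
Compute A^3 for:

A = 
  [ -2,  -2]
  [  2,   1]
A^3 = 
  [  4,   2]
  [ -2,   1]

A² = A·A:
A²[1,1] = (-2)(-2) + (-2)(2) = 0
A²[1,2] = (-2)(-2) + (-2)(1) = 2
A²[2,1] = (2)(-2) + (1)(2) = -2
A²[2,2] = (2)(-2) + (1)(1) = -3
A² = 
  [  0,   2]
  [ -2,  -3]

A^3 = A^2·A:
A^3[1,1] = (0)(-2) + (2)(2) = 4
A^3[1,2] = (0)(-2) + (2)(1) = 2
A^3[2,1] = (-2)(-2) + (-3)(2) = -2
A^3[2,2] = (-2)(-2) + (-3)(1) = 1
A^3 = 
  [  4,   2]
  [ -2,   1]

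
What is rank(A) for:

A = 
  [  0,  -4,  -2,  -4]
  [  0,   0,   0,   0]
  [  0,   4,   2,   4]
Row reduce:
R3 → R3 + (1)·R1
REF = 
  [  0,  -4,  -2,  -4]
  [  0,   0,   0,   0]
  [  0,   0,   0,   0]
Pivot columns: 2 → 1 pivot.

rank(A) = 1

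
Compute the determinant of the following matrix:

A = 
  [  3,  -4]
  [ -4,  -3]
-25

For a 2×2 matrix, det = ad - bc = (3)(-3) - (-4)(-4) = -25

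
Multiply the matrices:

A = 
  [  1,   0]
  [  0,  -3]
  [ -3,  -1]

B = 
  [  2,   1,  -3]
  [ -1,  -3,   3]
AB = 
  [  2,   1,  -3]
  [  3,   9,  -9]
  [ -5,   0,   6]

A is 3×2 and B is 2×3, so AB is 3×3. Each entry is (row of A)·(column of B):
AB[1,1] = (1)(2) + (0)(-1) = 2
AB[1,2] = (1)(1) + (0)(-3) = 1
AB[1,3] = (1)(-3) + (0)(3) = -3
AB[2,1] = (0)(2) + (-3)(-1) = 3
AB[2,2] = (0)(1) + (-3)(-3) = 9
AB[2,3] = (0)(-3) + (-3)(3) = -9
AB[3,1] = (-3)(2) + (-1)(-1) = -5
AB[3,2] = (-3)(1) + (-1)(-3) = 0
AB[3,3] = (-3)(-3) + (-1)(3) = 6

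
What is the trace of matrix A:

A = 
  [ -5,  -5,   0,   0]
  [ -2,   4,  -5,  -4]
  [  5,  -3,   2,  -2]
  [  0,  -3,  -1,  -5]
-4

tr(A) = -5 + 4 + 2 + -5 = -4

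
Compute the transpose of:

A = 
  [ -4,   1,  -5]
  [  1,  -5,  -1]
Aᵀ = 
  [ -4,   1]
  [  1,  -5]
  [ -5,  -1]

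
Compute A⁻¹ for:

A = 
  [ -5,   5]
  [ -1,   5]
det(A) = (-5)(5) - (5)(-1) = -20
For a 2×2 matrix, A⁻¹ = (1/det(A)) · [[d, -b], [-c, a]]
    = (-1/20) · [[5, -5], [1, -5]]

A⁻¹ = 
  [ -1/4,   1/4]
  [-1/20,   1/4]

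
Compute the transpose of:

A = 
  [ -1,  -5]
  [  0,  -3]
Aᵀ = 
  [ -1,   0]
  [ -5,  -3]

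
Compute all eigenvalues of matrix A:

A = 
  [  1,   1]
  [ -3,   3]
tr(A) = 4, det(A) = 6
Characteristic polynomial: λ² - tr(A)λ + det(A) = λ² - 4λ + 6
λ² - 4λ + 6 = 0  ⇒  λ = (4 ± √((-4)² - 4·(6)))/2 = (4 ± √(-8))/2
  = 2 + i√2,  2 - i√2

λ = 2 + i√2, 2 - i√2  (≈ 2 + 1.414i, 2 - 1.414i)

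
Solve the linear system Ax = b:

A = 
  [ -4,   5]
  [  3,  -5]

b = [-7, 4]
x = [3, 1]

Row reduce the augmented matrix [A|b]:
R2 → R2 + (3/4)·R1
REF = 
  [  -4,    5,   -7]
  [   0, -5/4, -5/4]

Back-substitution:
x₂ = (-5/4) / (-5/4) = 1
x₁ = (-7 - (5)(1)) / (-4) = 3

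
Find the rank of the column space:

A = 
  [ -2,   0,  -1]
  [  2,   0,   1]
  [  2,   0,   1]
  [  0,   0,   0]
Row reduce:
R2 → R2 + (1)·R1
R3 → R3 + (1)·R1
REF = 
  [ -2,   0,  -1]
  [  0,   0,   0]
  [  0,   0,   0]
  [  0,   0,   0]
Pivot columns: 1 → 1 pivot.
dim(Col(A)) = number of pivot columns = 1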